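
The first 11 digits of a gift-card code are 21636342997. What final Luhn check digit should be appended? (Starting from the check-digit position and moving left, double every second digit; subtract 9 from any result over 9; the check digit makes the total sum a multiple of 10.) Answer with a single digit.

Partial digits right→left: 7 9 9 2 4 3 6 3 6 1 2
Double every second digit counting from the check-digit position (so the 1st, 3rd, 5th, ... of the partial from the right).
  doubled (with −9 where >9): 5 9 8 3 3 4 → sum 32
  kept as-is: 9 2 3 3 1 → sum 18
Total = 32 + 18 = 50.
Check digit = (10 − (50 mod 10)) mod 10 = 0.

0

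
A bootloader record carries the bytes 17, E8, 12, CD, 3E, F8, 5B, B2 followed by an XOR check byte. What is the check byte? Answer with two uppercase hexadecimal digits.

XOR the bytes together:
  start with 0x17
  0x17 ⊕ 0xE8 = 0xFF
  0xFF ⊕ 0x12 = 0xED
  0xED ⊕ 0xCD = 0x20
  0x20 ⊕ 0x3E = 0x1E
  0x1E ⊕ 0xF8 = 0xE6
  0xE6 ⊕ 0x5B = 0xBD
  0xBD ⊕ 0xB2 = 0x0F

0F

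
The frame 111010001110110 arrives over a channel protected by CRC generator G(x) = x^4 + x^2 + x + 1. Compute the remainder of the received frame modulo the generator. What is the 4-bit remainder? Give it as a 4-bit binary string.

1000

Modulo-2 division of 111010001110110 by 10111:
  pos 0: 11101 XOR 10111 = 01010
  pos 1: 10100 XOR 10111 = 00011
  pos 4: 11001 XOR 10111 = 01110
  pos 5: 11101 XOR 10111 = 01010
  pos 6: 10101 XOR 10111 = 00010
  pos 9: 10011 XOR 10111 = 00100
Remainder = 1000 (nonzero — an error is detected).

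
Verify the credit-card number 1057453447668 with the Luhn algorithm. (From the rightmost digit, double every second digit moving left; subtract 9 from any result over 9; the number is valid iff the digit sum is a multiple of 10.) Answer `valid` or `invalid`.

invalid

From the right, keep odd positions and double even positions (subtract 9 from any doubled value over 9):
  doubled (positions 2,4,...): 3 5 8 1 5 0 → sum 22
  kept (positions 1,3,...): 8 6 4 3 4 5 1 → sum 31
Total = 53.
53 mod 10 = 3, so the number is invalid.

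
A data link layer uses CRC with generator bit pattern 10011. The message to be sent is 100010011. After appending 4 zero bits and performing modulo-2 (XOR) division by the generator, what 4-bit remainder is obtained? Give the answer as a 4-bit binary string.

1111

Append 4 zeros: 1000100110000. Divide by 10011 (XOR where the leading bit is 1):
  pos 0: 10001 XOR 10011 = 00010
  pos 3: 10001 XOR 10011 = 00010
  pos 6: 10100 XOR 10011 = 00111
  pos 8: 11100 XOR 10011 = 01111
Remainder (last 4 bits) = 1111. This is the CRC / FCS.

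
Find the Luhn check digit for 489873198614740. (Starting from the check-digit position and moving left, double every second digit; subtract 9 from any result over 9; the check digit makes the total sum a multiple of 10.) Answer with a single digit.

Partial digits right→left: 0 4 7 4 1 6 8 9 1 3 7 8 9 8 4
Double every second digit counting from the check-digit position (so the 1st, 3rd, 5th, ... of the partial from the right).
  doubled (with −9 where >9): 0 5 2 7 2 5 9 8 → sum 38
  kept as-is: 4 4 6 9 3 8 8 → sum 42
Total = 38 + 42 = 80.
Check digit = (10 − (80 mod 10)) mod 10 = 0.

0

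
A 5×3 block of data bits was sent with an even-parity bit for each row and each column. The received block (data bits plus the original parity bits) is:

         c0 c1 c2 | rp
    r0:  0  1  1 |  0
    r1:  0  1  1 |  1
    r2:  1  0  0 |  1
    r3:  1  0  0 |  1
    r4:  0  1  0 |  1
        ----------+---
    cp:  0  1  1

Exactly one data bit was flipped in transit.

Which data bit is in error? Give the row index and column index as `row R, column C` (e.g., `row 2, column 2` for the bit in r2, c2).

row 1, column 2

Recompute each row's even parity and compare to rp:
  r0: data parity 0, sent rp 0 → ok
  r1: data parity 0, sent rp 1 → mismatch
  r2: data parity 1, sent rp 1 → ok
  r3: data parity 1, sent rp 1 → ok
  r4: data parity 1, sent rp 1 → ok
Recompute each column's even parity and compare to cp:
  c0: data parity 0, sent cp 0 → ok
  c1: data parity 1, sent cp 1 → ok
  c2: data parity 0, sent cp 1 → mismatch
Exactly one row (r1) and one column (c2) fail → the flipped bit is at their intersection.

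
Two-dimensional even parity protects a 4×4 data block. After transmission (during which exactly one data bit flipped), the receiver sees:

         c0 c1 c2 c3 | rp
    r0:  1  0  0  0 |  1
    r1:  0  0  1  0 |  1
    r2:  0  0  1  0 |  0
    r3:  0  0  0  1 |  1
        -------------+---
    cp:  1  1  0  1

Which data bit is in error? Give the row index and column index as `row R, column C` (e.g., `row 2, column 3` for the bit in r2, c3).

Recompute each row's even parity and compare to rp:
  r0: data parity 1, sent rp 1 → ok
  r1: data parity 1, sent rp 1 → ok
  r2: data parity 1, sent rp 0 → mismatch
  r3: data parity 1, sent rp 1 → ok
Recompute each column's even parity and compare to cp:
  c0: data parity 1, sent cp 1 → ok
  c1: data parity 0, sent cp 1 → mismatch
  c2: data parity 0, sent cp 0 → ok
  c3: data parity 1, sent cp 1 → ok
Exactly one row (r2) and one column (c1) fail → the flipped bit is at their intersection.

row 2, column 1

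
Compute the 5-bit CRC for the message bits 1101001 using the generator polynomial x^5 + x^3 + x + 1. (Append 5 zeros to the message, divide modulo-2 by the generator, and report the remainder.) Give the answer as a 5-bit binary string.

11011

Append 5 zeros: 110100100000. Divide by 101011 (XOR where the leading bit is 1):
  pos 0: 110100 XOR 101011 = 011111
  pos 1: 111111 XOR 101011 = 010100
  pos 2: 101000 XOR 101011 = 000011
  pos 6: 110000 XOR 101011 = 011011
Remainder (last 5 bits) = 11011. This is the CRC / FCS.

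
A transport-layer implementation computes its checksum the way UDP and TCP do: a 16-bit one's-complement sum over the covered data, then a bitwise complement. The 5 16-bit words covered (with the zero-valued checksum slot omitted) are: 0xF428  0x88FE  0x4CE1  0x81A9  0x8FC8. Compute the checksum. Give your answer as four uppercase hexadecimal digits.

2485

One's-complement addition (fold any carry out of bit 15 back into bit 0):
  0xF428 + 0x88FE = 0x17D26 → wrap carry → 0x7D27
  0x7D27 + 0x4CE1 = 0x0CA08
  0xCA08 + 0x81A9 = 0x14BB1 → wrap carry → 0x4BB2
  0x4BB2 + 0x8FC8 = 0x0DB7A
One's-complement sum = 0xDB7A.
Checksum = ~0xDB7A & 0xFFFF = 0x2485.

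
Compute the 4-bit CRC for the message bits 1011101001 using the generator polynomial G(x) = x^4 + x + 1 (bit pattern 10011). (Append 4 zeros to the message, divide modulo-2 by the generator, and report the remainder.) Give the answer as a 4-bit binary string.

Append 4 zeros: 10111010010000. Divide by 10011 (XOR where the leading bit is 1):
  pos 0: 10111 XOR 10011 = 00100
  pos 2: 10001 XOR 10011 = 00010
  pos 5: 10001 XOR 10011 = 00010
  pos 8: 10000 XOR 10011 = 00011
Remainder (last 4 bits) = 0110. This is the CRC / FCS.

0110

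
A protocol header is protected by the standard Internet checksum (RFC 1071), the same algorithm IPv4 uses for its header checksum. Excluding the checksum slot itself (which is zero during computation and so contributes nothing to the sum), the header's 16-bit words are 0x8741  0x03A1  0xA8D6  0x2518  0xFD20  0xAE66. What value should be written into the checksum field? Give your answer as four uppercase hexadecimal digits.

FBA6

One's-complement addition (fold any carry out of bit 15 back into bit 0):
  0x8741 + 0x03A1 = 0x08AE2
  0x8AE2 + 0xA8D6 = 0x133B8 → wrap carry → 0x33B9
  0x33B9 + 0x2518 = 0x058D1
  0x58D1 + 0xFD20 = 0x155F1 → wrap carry → 0x55F2
  0x55F2 + 0xAE66 = 0x10458 → wrap carry → 0x0459
One's-complement sum = 0x0459.
Checksum = ~0x0459 & 0xFFFF = 0xFBA6.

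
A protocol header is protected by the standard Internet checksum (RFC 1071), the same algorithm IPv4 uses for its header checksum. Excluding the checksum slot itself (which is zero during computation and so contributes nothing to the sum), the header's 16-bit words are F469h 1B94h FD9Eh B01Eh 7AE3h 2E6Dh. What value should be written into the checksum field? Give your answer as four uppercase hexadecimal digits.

One's-complement addition (fold any carry out of bit 15 back into bit 0):
  0xF469 + 0x1B94 = 0x10FFD → wrap carry → 0x0FFE
  0x0FFE + 0xFD9E = 0x10D9C → wrap carry → 0x0D9D
  0x0D9D + 0xB01E = 0x0BDBB
  0xBDBB + 0x7AE3 = 0x1389E → wrap carry → 0x389F
  0x389F + 0x2E6D = 0x0670C
One's-complement sum = 0x670C.
Checksum = ~0x670C & 0xFFFF = 0x98F3.

98F3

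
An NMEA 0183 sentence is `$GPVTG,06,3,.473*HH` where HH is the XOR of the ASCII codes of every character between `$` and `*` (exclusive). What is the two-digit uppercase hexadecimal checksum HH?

XOR the ASCII codes of the payload characters:
  'G' = 0x47 → acc = 0x47
  'P' = 0x50 → acc = 0x17
  'V' = 0x56 → acc = 0x41
  'T' = 0x54 → acc = 0x15
  'G' = 0x47 → acc = 0x52
  ',' = 0x2C → acc = 0x7E
  '0' = 0x30 → acc = 0x4E
  '6' = 0x36 → acc = 0x78
  ',' = 0x2C → acc = 0x54
  '3' = 0x33 → acc = 0x67
  ',' = 0x2C → acc = 0x4B
  '.' = 0x2E → acc = 0x65
  '4' = 0x34 → acc = 0x51
  '7' = 0x37 → acc = 0x66
  '3' = 0x33 → acc = 0x55
Checksum = 0x55.

55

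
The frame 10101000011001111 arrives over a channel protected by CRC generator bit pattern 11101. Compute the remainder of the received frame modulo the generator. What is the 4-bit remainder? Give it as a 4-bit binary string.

Modulo-2 division of 10101000011001111 by 11101:
  pos 0: 10101 XOR 11101 = 01000
  pos 1: 10000 XOR 11101 = 01101
  pos 2: 11010 XOR 11101 = 00111
  pos 4: 11100 XOR 11101 = 00001
  pos 8: 11100 XOR 11101 = 00001
  pos 12: 11111 XOR 11101 = 00010
Remainder = 0010 (nonzero — an error is detected).

0010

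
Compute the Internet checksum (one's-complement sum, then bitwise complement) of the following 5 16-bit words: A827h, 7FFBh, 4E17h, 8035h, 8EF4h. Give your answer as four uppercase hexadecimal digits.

One's-complement addition (fold any carry out of bit 15 back into bit 0):
  0xA827 + 0x7FFB = 0x12822 → wrap carry → 0x2823
  0x2823 + 0x4E17 = 0x0763A
  0x763A + 0x8035 = 0x0F66F
  0xF66F + 0x8EF4 = 0x18563 → wrap carry → 0x8564
One's-complement sum = 0x8564.
Checksum = ~0x8564 & 0xFFFF = 0x7A9B.

7A9B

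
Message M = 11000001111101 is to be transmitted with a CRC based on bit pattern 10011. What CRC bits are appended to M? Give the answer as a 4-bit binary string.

Append 4 zeros: 110000011111010000. Divide by 10011 (XOR where the leading bit is 1):
  pos 0: 11000 XOR 10011 = 01011
  pos 1: 10110 XOR 10011 = 00101
  pos 3: 10101 XOR 10011 = 00110
  pos 5: 11011 XOR 10011 = 01000
  pos 6: 10001 XOR 10011 = 00010
  pos 9: 10101 XOR 10011 = 00110
  pos 11: 11000 XOR 10011 = 01011
  pos 12: 10110 XOR 10011 = 00101
Remainder (last 4 bits) = 1010. This is the CRC / FCS.

1010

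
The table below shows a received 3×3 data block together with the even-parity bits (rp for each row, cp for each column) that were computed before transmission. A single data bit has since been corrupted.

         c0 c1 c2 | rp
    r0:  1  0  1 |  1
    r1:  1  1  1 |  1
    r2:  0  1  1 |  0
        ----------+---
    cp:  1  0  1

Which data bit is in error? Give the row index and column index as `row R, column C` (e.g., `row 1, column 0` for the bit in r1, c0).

Recompute each row's even parity and compare to rp:
  r0: data parity 0, sent rp 1 → mismatch
  r1: data parity 1, sent rp 1 → ok
  r2: data parity 0, sent rp 0 → ok
Recompute each column's even parity and compare to cp:
  c0: data parity 0, sent cp 1 → mismatch
  c1: data parity 0, sent cp 0 → ok
  c2: data parity 1, sent cp 1 → ok
Exactly one row (r0) and one column (c0) fail → the flipped bit is at their intersection.

row 0, column 0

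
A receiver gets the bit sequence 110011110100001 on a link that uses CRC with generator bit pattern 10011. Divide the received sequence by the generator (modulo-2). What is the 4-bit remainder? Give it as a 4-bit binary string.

Modulo-2 division of 110011110100001 by 10011:
  pos 0: 11001 XOR 10011 = 01010
  pos 1: 10101 XOR 10011 = 00110
  pos 3: 11011 XOR 10011 = 01000
  pos 4: 10000 XOR 10011 = 00011
  pos 7: 11100 XOR 10011 = 01111
  pos 8: 11110 XOR 10011 = 01101
  pos 9: 11010 XOR 10011 = 01001
  pos 10: 10011 XOR 10011 = 00000
Remainder = 0000 (zero — the frame passes the CRC check).

0000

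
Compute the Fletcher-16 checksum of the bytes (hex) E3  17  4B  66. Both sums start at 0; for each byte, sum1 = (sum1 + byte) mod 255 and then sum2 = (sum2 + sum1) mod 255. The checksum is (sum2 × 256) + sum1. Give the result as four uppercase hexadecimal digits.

Running sums (mod 255):
  after byte 0 (E3): sum1=227, sum2=227
  after byte 1 (17): sum1=250, sum2=222
  after byte 2 (4B): sum1=70, sum2=37
  after byte 3 (66): sum1=172, sum2=209
Checksum = sum2·256 + sum1 = 209·256 + 172 = 53676 = 0xD1AC.

D1AC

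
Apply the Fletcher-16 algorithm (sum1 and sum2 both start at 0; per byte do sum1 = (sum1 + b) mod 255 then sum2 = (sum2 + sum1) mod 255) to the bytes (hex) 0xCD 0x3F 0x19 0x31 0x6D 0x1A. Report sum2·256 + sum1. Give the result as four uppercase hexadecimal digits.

FBDE

Running sums (mod 255):
  after byte 0 (0xCD): sum1=205, sum2=205
  after byte 1 (0x3F): sum1=13, sum2=218
  after byte 2 (0x19): sum1=38, sum2=1
  after byte 3 (0x31): sum1=87, sum2=88
  after byte 4 (0x6D): sum1=196, sum2=29
  after byte 5 (0x1A): sum1=222, sum2=251
Checksum = sum2·256 + sum1 = 251·256 + 222 = 64478 = 0xFBDE.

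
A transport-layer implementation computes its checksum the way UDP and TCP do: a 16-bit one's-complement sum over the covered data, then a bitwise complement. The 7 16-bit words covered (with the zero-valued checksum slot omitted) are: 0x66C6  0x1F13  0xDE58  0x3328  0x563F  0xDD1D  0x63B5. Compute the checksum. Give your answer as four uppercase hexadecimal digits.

D192

One's-complement addition (fold any carry out of bit 15 back into bit 0):
  0x66C6 + 0x1F13 = 0x085D9
  0x85D9 + 0xDE58 = 0x16431 → wrap carry → 0x6432
  0x6432 + 0x3328 = 0x0975A
  0x975A + 0x563F = 0x0ED99
  0xED99 + 0xDD1D = 0x1CAB6 → wrap carry → 0xCAB7
  0xCAB7 + 0x63B5 = 0x12E6C → wrap carry → 0x2E6D
One's-complement sum = 0x2E6D.
Checksum = ~0x2E6D & 0xFFFF = 0xD192.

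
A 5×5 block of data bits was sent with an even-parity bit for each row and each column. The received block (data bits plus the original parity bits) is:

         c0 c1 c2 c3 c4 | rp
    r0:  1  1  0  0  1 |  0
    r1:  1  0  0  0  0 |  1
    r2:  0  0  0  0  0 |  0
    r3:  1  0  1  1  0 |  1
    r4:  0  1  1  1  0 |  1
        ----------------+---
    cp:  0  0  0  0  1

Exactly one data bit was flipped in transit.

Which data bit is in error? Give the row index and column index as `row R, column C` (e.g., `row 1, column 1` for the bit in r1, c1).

Recompute each row's even parity and compare to rp:
  r0: data parity 1, sent rp 0 → mismatch
  r1: data parity 1, sent rp 1 → ok
  r2: data parity 0, sent rp 0 → ok
  r3: data parity 1, sent rp 1 → ok
  r4: data parity 1, sent rp 1 → ok
Recompute each column's even parity and compare to cp:
  c0: data parity 1, sent cp 0 → mismatch
  c1: data parity 0, sent cp 0 → ok
  c2: data parity 0, sent cp 0 → ok
  c3: data parity 0, sent cp 0 → ok
  c4: data parity 1, sent cp 1 → ok
Exactly one row (r0) and one column (c0) fail → the flipped bit is at their intersection.

row 0, column 0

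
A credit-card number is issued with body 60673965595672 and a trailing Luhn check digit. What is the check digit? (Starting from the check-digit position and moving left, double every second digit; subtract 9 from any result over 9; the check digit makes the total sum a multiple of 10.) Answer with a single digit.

Partial digits right→left: 2 7 6 5 9 5 5 6 9 3 7 6 0 6
Double every second digit counting from the check-digit position (so the 1st, 3rd, 5th, ... of the partial from the right).
  doubled (with −9 where >9): 4 3 9 1 9 5 0 → sum 31
  kept as-is: 7 5 5 6 3 6 6 → sum 38
Total = 31 + 38 = 69.
Check digit = (10 − (69 mod 10)) mod 10 = 1.

1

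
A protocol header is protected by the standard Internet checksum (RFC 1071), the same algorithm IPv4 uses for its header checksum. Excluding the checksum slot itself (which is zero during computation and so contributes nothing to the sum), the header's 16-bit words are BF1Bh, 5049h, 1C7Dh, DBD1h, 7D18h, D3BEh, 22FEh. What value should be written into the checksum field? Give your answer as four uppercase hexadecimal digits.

One's-complement addition (fold any carry out of bit 15 back into bit 0):
  0xBF1B + 0x5049 = 0x10F64 → wrap carry → 0x0F65
  0x0F65 + 0x1C7D = 0x02BE2
  0x2BE2 + 0xDBD1 = 0x107B3 → wrap carry → 0x07B4
  0x07B4 + 0x7D18 = 0x084CC
  0x84CC + 0xD3BE = 0x1588A → wrap carry → 0x588B
  0x588B + 0x22FE = 0x07B89
One's-complement sum = 0x7B89.
Checksum = ~0x7B89 & 0xFFFF = 0x8476.

8476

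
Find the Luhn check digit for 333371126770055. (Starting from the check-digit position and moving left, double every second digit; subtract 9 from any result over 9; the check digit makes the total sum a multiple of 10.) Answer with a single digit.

Partial digits right→left: 5 5 0 0 7 7 6 2 1 1 7 3 3 3 3
Double every second digit counting from the check-digit position (so the 1st, 3rd, 5th, ... of the partial from the right).
  doubled (with −9 where >9): 1 0 5 3 2 5 6 6 → sum 28
  kept as-is: 5 0 7 2 1 3 3 → sum 21
Total = 28 + 21 = 49.
Check digit = (10 − (49 mod 10)) mod 10 = 1.

1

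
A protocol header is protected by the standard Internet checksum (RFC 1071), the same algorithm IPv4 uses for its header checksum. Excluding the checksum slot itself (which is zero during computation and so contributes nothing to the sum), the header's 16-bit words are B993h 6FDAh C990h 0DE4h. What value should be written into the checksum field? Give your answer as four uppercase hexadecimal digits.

One's-complement addition (fold any carry out of bit 15 back into bit 0):
  0xB993 + 0x6FDA = 0x1296D → wrap carry → 0x296E
  0x296E + 0xC990 = 0x0F2FE
  0xF2FE + 0x0DE4 = 0x100E2 → wrap carry → 0x00E3
One's-complement sum = 0x00E3.
Checksum = ~0x00E3 & 0xFFFF = 0xFF1C.

FF1C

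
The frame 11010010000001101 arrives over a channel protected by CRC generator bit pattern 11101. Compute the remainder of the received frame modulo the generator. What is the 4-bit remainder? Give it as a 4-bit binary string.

1101

Modulo-2 division of 11010010000001101 by 11101:
  pos 0: 11010 XOR 11101 = 00111
  pos 2: 11101 XOR 11101 = 00000
Remainder = 1101 (nonzero — an error is detected).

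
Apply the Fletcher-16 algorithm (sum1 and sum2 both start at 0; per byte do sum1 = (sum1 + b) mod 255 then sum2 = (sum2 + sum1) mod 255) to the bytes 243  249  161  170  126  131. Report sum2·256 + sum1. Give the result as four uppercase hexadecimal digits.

A03C

Running sums (mod 255):
  after byte 0 (243): sum1=243, sum2=243
  after byte 1 (249): sum1=237, sum2=225
  after byte 2 (161): sum1=143, sum2=113
  after byte 3 (170): sum1=58, sum2=171
  after byte 4 (126): sum1=184, sum2=100
  after byte 5 (131): sum1=60, sum2=160
Checksum = sum2·256 + sum1 = 160·256 + 60 = 41020 = 0xA03C.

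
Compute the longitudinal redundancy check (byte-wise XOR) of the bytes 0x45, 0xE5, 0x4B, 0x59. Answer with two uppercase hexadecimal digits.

XOR the bytes together:
  start with 0x45
  0x45 ⊕ 0xE5 = 0xA0
  0xA0 ⊕ 0x4B = 0xEB
  0xEB ⊕ 0x59 = 0xB2

B2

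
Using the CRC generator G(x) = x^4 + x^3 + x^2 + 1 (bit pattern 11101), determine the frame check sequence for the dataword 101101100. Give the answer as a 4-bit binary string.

Append 4 zeros: 1011011000000. Divide by 11101 (XOR where the leading bit is 1):
  pos 0: 10110 XOR 11101 = 01011
  pos 1: 10111 XOR 11101 = 01010
  pos 2: 10101 XOR 11101 = 01000
  pos 3: 10000 XOR 11101 = 01101
  pos 4: 11010 XOR 11101 = 00111
  pos 6: 11100 XOR 11101 = 00001
Remainder (last 4 bits) = 0100. This is the CRC / FCS.

0100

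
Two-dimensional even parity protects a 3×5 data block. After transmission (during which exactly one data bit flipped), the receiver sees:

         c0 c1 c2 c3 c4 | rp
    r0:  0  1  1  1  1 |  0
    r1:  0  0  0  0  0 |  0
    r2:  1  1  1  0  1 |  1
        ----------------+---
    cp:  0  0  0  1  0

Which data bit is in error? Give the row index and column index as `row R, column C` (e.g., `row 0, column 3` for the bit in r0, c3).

row 2, column 0

Recompute each row's even parity and compare to rp:
  r0: data parity 0, sent rp 0 → ok
  r1: data parity 0, sent rp 0 → ok
  r2: data parity 0, sent rp 1 → mismatch
Recompute each column's even parity and compare to cp:
  c0: data parity 1, sent cp 0 → mismatch
  c1: data parity 0, sent cp 0 → ok
  c2: data parity 0, sent cp 0 → ok
  c3: data parity 1, sent cp 1 → ok
  c4: data parity 0, sent cp 0 → ok
Exactly one row (r2) and one column (c0) fail → the flipped bit is at their intersection.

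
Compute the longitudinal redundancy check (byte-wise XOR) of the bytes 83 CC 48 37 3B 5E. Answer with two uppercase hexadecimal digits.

55

XOR the bytes together:
  start with 0x83
  0x83 ⊕ 0xCC = 0x4F
  0x4F ⊕ 0x48 = 0x07
  0x07 ⊕ 0x37 = 0x30
  0x30 ⊕ 0x3B = 0x0B
  0x0B ⊕ 0x5E = 0x55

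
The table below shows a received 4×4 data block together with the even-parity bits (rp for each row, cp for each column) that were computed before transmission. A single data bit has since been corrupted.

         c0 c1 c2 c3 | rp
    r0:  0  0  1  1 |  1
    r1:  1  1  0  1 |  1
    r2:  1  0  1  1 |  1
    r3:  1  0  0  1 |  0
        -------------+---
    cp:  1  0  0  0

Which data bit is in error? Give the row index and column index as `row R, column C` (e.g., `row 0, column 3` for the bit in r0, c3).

row 0, column 1

Recompute each row's even parity and compare to rp:
  r0: data parity 0, sent rp 1 → mismatch
  r1: data parity 1, sent rp 1 → ok
  r2: data parity 1, sent rp 1 → ok
  r3: data parity 0, sent rp 0 → ok
Recompute each column's even parity and compare to cp:
  c0: data parity 1, sent cp 1 → ok
  c1: data parity 1, sent cp 0 → mismatch
  c2: data parity 0, sent cp 0 → ok
  c3: data parity 0, sent cp 0 → ok
Exactly one row (r0) and one column (c1) fail → the flipped bit is at their intersection.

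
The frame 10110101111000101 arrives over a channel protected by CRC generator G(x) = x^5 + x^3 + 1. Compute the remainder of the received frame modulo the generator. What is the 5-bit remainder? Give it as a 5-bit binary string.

01000

Modulo-2 division of 10110101111000101 by 101001:
  pos 0: 101101 XOR 101001 = 000100
  pos 3: 100011 XOR 101001 = 001010
  pos 5: 101011 XOR 101001 = 000010
  pos 9: 100001 XOR 101001 = 001000
  pos 11: 100001 XOR 101001 = 001000
Remainder = 01000 (nonzero — an error is detected).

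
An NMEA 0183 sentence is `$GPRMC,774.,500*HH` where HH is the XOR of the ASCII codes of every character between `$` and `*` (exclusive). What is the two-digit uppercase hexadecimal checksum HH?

64

XOR the ASCII codes of the payload characters:
  'G' = 0x47 → acc = 0x47
  'P' = 0x50 → acc = 0x17
  'R' = 0x52 → acc = 0x45
  'M' = 0x4D → acc = 0x08
  'C' = 0x43 → acc = 0x4B
  ',' = 0x2C → acc = 0x67
  '7' = 0x37 → acc = 0x50
  '7' = 0x37 → acc = 0x67
  '4' = 0x34 → acc = 0x53
  '.' = 0x2E → acc = 0x7D
  ',' = 0x2C → acc = 0x51
  '5' = 0x35 → acc = 0x64
  '0' = 0x30 → acc = 0x54
  '0' = 0x30 → acc = 0x64
Checksum = 0x64.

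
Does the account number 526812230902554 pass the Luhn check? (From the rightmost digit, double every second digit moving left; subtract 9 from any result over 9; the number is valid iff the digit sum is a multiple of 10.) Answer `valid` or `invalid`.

invalid

From the right, keep odd positions and double even positions (subtract 9 from any doubled value over 9):
  doubled (positions 2,4,...): 1 4 9 6 4 7 4 → sum 35
  kept (positions 1,3,...): 4 5 0 0 2 1 6 5 → sum 23
Total = 58.
58 mod 10 = 8, so the number is invalid.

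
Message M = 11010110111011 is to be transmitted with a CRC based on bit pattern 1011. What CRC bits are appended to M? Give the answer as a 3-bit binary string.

101

Append 3 zeros: 11010110111011000. Divide by 1011 (XOR where the leading bit is 1):
  pos 0: 1101 XOR 1011 = 0110
  pos 1: 1100 XOR 1011 = 0111
  pos 2: 1111 XOR 1011 = 0100
  pos 3: 1001 XOR 1011 = 0010
  pos 5: 1001 XOR 1011 = 0010
  pos 7: 1011 XOR 1011 = 0000
  pos 12: 1100 XOR 1011 = 0111
  pos 13: 1110 XOR 1011 = 0101
Remainder (last 3 bits) = 101. This is the CRC / FCS.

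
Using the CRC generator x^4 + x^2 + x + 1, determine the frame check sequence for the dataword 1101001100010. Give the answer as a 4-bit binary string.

Append 4 zeros: 11010011000100000. Divide by 10111 (XOR where the leading bit is 1):
  pos 0: 11010 XOR 10111 = 01101
  pos 1: 11010 XOR 10111 = 01101
  pos 2: 11011 XOR 10111 = 01100
  pos 3: 11001 XOR 10111 = 01110
  pos 4: 11100 XOR 10111 = 01011
  pos 5: 10110 XOR 10111 = 00001
  pos 9: 10100 XOR 10111 = 00011
  pos 12: 11000 XOR 10111 = 01111
Remainder (last 4 bits) = 1111. This is the CRC / FCS.

1111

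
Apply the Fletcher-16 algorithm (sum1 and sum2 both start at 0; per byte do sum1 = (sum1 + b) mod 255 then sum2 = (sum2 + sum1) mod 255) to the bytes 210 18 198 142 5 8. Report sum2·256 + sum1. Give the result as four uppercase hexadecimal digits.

2447

Running sums (mod 255):
  after byte 0 (210): sum1=210, sum2=210
  after byte 1 (18): sum1=228, sum2=183
  after byte 2 (198): sum1=171, sum2=99
  after byte 3 (142): sum1=58, sum2=157
  after byte 4 (5): sum1=63, sum2=220
  after byte 5 (8): sum1=71, sum2=36
Checksum = sum2·256 + sum1 = 36·256 + 71 = 9287 = 0x2447.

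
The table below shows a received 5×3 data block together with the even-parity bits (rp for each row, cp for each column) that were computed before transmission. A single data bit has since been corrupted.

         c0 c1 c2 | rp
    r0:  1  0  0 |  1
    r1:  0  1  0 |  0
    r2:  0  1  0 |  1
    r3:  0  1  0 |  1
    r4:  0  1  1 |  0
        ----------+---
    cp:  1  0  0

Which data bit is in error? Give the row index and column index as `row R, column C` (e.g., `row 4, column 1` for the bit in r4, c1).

row 1, column 2

Recompute each row's even parity and compare to rp:
  r0: data parity 1, sent rp 1 → ok
  r1: data parity 1, sent rp 0 → mismatch
  r2: data parity 1, sent rp 1 → ok
  r3: data parity 1, sent rp 1 → ok
  r4: data parity 0, sent rp 0 → ok
Recompute each column's even parity and compare to cp:
  c0: data parity 1, sent cp 1 → ok
  c1: data parity 0, sent cp 0 → ok
  c2: data parity 1, sent cp 0 → mismatch
Exactly one row (r1) and one column (c2) fail → the flipped bit is at their intersection.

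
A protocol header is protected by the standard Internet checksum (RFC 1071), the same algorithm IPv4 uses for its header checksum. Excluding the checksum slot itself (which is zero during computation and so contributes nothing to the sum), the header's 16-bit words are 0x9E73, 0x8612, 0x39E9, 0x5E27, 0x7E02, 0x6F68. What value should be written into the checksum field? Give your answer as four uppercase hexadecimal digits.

55FE

One's-complement addition (fold any carry out of bit 15 back into bit 0):
  0x9E73 + 0x8612 = 0x12485 → wrap carry → 0x2486
  0x2486 + 0x39E9 = 0x05E6F
  0x5E6F + 0x5E27 = 0x0BC96
  0xBC96 + 0x7E02 = 0x13A98 → wrap carry → 0x3A99
  0x3A99 + 0x6F68 = 0x0AA01
One's-complement sum = 0xAA01.
Checksum = ~0xAA01 & 0xFFFF = 0x55FE.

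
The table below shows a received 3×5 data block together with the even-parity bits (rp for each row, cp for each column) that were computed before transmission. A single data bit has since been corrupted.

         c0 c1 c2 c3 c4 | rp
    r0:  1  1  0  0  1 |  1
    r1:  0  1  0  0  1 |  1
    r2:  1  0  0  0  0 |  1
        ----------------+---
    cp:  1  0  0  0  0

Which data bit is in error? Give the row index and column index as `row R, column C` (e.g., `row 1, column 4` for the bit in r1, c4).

Recompute each row's even parity and compare to rp:
  r0: data parity 1, sent rp 1 → ok
  r1: data parity 0, sent rp 1 → mismatch
  r2: data parity 1, sent rp 1 → ok
Recompute each column's even parity and compare to cp:
  c0: data parity 0, sent cp 1 → mismatch
  c1: data parity 0, sent cp 0 → ok
  c2: data parity 0, sent cp 0 → ok
  c3: data parity 0, sent cp 0 → ok
  c4: data parity 0, sent cp 0 → ok
Exactly one row (r1) and one column (c0) fail → the flipped bit is at their intersection.

row 1, column 0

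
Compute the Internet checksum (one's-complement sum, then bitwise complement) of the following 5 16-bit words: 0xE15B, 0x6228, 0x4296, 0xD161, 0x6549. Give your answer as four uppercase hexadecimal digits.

433A

One's-complement addition (fold any carry out of bit 15 back into bit 0):
  0xE15B + 0x6228 = 0x14383 → wrap carry → 0x4384
  0x4384 + 0x4296 = 0x0861A
  0x861A + 0xD161 = 0x1577B → wrap carry → 0x577C
  0x577C + 0x6549 = 0x0BCC5
One's-complement sum = 0xBCC5.
Checksum = ~0xBCC5 & 0xFFFF = 0x433A.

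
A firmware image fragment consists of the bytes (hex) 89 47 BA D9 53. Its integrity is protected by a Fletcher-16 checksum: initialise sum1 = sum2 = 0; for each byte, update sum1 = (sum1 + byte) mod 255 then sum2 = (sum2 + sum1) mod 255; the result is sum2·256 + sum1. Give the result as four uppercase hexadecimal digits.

Running sums (mod 255):
  after byte 0 (89): sum1=137, sum2=137
  after byte 1 (47): sum1=208, sum2=90
  after byte 2 (BA): sum1=139, sum2=229
  after byte 3 (D9): sum1=101, sum2=75
  after byte 4 (53): sum1=184, sum2=4
Checksum = sum2·256 + sum1 = 4·256 + 184 = 1208 = 0x04B8.

04B8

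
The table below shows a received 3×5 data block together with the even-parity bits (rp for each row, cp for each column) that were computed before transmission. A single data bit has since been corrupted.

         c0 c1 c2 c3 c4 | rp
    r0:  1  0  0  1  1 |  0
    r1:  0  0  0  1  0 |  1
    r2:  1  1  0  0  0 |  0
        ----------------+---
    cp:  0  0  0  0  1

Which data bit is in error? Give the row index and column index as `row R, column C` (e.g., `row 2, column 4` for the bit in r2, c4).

Recompute each row's even parity and compare to rp:
  r0: data parity 1, sent rp 0 → mismatch
  r1: data parity 1, sent rp 1 → ok
  r2: data parity 0, sent rp 0 → ok
Recompute each column's even parity and compare to cp:
  c0: data parity 0, sent cp 0 → ok
  c1: data parity 1, sent cp 0 → mismatch
  c2: data parity 0, sent cp 0 → ok
  c3: data parity 0, sent cp 0 → ok
  c4: data parity 1, sent cp 1 → ok
Exactly one row (r0) and one column (c1) fail → the flipped bit is at their intersection.

row 0, column 1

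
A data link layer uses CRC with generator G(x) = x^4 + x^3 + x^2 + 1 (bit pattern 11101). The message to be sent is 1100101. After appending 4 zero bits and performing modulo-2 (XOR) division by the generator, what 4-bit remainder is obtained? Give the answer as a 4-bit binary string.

1111

Append 4 zeros: 11001010000. Divide by 11101 (XOR where the leading bit is 1):
  pos 0: 11001 XOR 11101 = 00100
  pos 2: 10001 XOR 11101 = 01100
  pos 3: 11000 XOR 11101 = 00101
  pos 5: 10100 XOR 11101 = 01001
  pos 6: 10010 XOR 11101 = 01111
Remainder (last 4 bits) = 1111. This is the CRC / FCS.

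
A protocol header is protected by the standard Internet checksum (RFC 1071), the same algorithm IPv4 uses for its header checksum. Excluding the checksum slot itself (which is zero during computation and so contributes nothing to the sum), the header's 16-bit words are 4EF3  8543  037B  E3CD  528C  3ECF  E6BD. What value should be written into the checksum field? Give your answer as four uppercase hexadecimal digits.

CC66

One's-complement addition (fold any carry out of bit 15 back into bit 0):
  0x4EF3 + 0x8543 = 0x0D436
  0xD436 + 0x037B = 0x0D7B1
  0xD7B1 + 0xE3CD = 0x1BB7E → wrap carry → 0xBB7F
  0xBB7F + 0x528C = 0x10E0B → wrap carry → 0x0E0C
  0x0E0C + 0x3ECF = 0x04CDB
  0x4CDB + 0xE6BD = 0x13398 → wrap carry → 0x3399
One's-complement sum = 0x3399.
Checksum = ~0x3399 & 0xFFFF = 0xCC66.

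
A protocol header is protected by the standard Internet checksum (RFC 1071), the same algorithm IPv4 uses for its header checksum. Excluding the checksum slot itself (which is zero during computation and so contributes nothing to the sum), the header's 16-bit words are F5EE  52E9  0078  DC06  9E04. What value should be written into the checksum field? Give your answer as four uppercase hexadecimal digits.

One's-complement addition (fold any carry out of bit 15 back into bit 0):
  0xF5EE + 0x52E9 = 0x148D7 → wrap carry → 0x48D8
  0x48D8 + 0x0078 = 0x04950
  0x4950 + 0xDC06 = 0x12556 → wrap carry → 0x2557
  0x2557 + 0x9E04 = 0x0C35B
One's-complement sum = 0xC35B.
Checksum = ~0xC35B & 0xFFFF = 0x3CA4.

3CA4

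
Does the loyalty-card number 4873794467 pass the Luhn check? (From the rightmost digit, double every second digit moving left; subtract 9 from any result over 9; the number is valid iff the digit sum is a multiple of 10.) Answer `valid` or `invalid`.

valid

From the right, keep odd positions and double even positions (subtract 9 from any doubled value over 9):
  doubled (positions 2,4,...): 3 8 5 5 8 → sum 29
  kept (positions 1,3,...): 7 4 9 3 8 → sum 31
Total = 60.
60 mod 10 = 0, so the number is valid.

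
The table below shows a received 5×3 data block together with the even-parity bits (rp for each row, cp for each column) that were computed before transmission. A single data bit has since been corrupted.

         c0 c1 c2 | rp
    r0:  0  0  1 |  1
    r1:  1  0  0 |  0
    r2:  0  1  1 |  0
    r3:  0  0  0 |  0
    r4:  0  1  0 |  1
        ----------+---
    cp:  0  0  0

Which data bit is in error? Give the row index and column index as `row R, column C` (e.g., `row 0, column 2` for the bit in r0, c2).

Recompute each row's even parity and compare to rp:
  r0: data parity 1, sent rp 1 → ok
  r1: data parity 1, sent rp 0 → mismatch
  r2: data parity 0, sent rp 0 → ok
  r3: data parity 0, sent rp 0 → ok
  r4: data parity 1, sent rp 1 → ok
Recompute each column's even parity and compare to cp:
  c0: data parity 1, sent cp 0 → mismatch
  c1: data parity 0, sent cp 0 → ok
  c2: data parity 0, sent cp 0 → ok
Exactly one row (r1) and one column (c0) fail → the flipped bit is at their intersection.

row 1, column 0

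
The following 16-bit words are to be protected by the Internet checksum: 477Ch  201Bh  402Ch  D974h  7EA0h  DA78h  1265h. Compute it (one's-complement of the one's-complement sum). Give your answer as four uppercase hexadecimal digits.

One's-complement addition (fold any carry out of bit 15 back into bit 0):
  0x477C + 0x201B = 0x06797
  0x6797 + 0x402C = 0x0A7C3
  0xA7C3 + 0xD974 = 0x18137 → wrap carry → 0x8138
  0x8138 + 0x7EA0 = 0x0FFD8
  0xFFD8 + 0xDA78 = 0x1DA50 → wrap carry → 0xDA51
  0xDA51 + 0x1265 = 0x0ECB6
One's-complement sum = 0xECB6.
Checksum = ~0xECB6 & 0xFFFF = 0x1349.

1349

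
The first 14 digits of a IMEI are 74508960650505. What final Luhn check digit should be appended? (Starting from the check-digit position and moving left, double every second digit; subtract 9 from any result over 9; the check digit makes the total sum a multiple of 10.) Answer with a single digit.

8

Partial digits right→left: 5 0 5 0 5 6 0 6 9 8 0 5 4 7
Double every second digit counting from the check-digit position (so the 1st, 3rd, 5th, ... of the partial from the right).
  doubled (with −9 where >9): 1 1 1 0 9 0 8 → sum 20
  kept as-is: 0 0 6 6 8 5 7 → sum 32
Total = 20 + 32 = 52.
Check digit = (10 − (52 mod 10)) mod 10 = 8.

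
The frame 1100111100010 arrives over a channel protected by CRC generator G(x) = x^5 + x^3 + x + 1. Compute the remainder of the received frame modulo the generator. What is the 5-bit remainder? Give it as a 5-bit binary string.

Modulo-2 division of 1100111100010 by 101011:
  pos 0: 110011 XOR 101011 = 011000
  pos 1: 110001 XOR 101011 = 011010
  pos 2: 110101 XOR 101011 = 011110
  pos 3: 111100 XOR 101011 = 010111
  pos 4: 101110 XOR 101011 = 000101
  pos 7: 101010 XOR 101011 = 000001
Remainder = 00001 (nonzero — an error is detected).

00001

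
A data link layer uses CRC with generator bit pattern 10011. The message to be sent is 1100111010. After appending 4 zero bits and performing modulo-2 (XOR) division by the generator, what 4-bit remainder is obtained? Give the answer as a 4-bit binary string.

Append 4 zeros: 11001110100000. Divide by 10011 (XOR where the leading bit is 1):
  pos 0: 11001 XOR 10011 = 01010
  pos 1: 10101 XOR 10011 = 00110
  pos 3: 11010 XOR 10011 = 01001
  pos 4: 10011 XOR 10011 = 00000
Remainder (last 4 bits) = 0000. This is the CRC / FCS.

0000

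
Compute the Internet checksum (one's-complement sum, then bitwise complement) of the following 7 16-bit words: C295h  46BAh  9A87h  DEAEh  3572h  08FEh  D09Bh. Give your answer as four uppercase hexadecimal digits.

6E6D

One's-complement addition (fold any carry out of bit 15 back into bit 0):
  0xC295 + 0x46BA = 0x1094F → wrap carry → 0x0950
  0x0950 + 0x9A87 = 0x0A3D7
  0xA3D7 + 0xDEAE = 0x18285 → wrap carry → 0x8286
  0x8286 + 0x3572 = 0x0B7F8
  0xB7F8 + 0x08FE = 0x0C0F6
  0xC0F6 + 0xD09B = 0x19191 → wrap carry → 0x9192
One's-complement sum = 0x9192.
Checksum = ~0x9192 & 0xFFFF = 0x6E6D.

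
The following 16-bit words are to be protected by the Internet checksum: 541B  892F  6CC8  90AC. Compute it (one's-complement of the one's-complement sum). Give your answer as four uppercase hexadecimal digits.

2540

One's-complement addition (fold any carry out of bit 15 back into bit 0):
  0x541B + 0x892F = 0x0DD4A
  0xDD4A + 0x6CC8 = 0x14A12 → wrap carry → 0x4A13
  0x4A13 + 0x90AC = 0x0DABF
One's-complement sum = 0xDABF.
Checksum = ~0xDABF & 0xFFFF = 0x2540.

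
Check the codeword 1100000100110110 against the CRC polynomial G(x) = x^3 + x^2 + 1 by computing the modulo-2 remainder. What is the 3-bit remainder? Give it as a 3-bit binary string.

Modulo-2 division of 1100000100110110 by 1101:
  pos 0: 1100 XOR 1101 = 0001
  pos 3: 1000 XOR 1101 = 0101
  pos 4: 1011 XOR 1101 = 0110
  pos 5: 1100 XOR 1101 = 0001
  pos 8: 1011 XOR 1101 = 0110
  pos 9: 1100 XOR 1101 = 0001
  pos 12: 1110 XOR 1101 = 0011
Remainder = 011 (nonzero — an error is detected).

011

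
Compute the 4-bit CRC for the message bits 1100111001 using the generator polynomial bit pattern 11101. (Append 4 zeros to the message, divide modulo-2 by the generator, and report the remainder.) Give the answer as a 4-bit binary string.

Append 4 zeros: 11001110010000. Divide by 11101 (XOR where the leading bit is 1):
  pos 0: 11001 XOR 11101 = 00100
  pos 2: 10011 XOR 11101 = 01110
  pos 3: 11100 XOR 11101 = 00001
  pos 7: 10100 XOR 11101 = 01001
  pos 8: 10010 XOR 11101 = 01111
  pos 9: 11110 XOR 11101 = 00011
Remainder (last 4 bits) = 0011. This is the CRC / FCS.

0011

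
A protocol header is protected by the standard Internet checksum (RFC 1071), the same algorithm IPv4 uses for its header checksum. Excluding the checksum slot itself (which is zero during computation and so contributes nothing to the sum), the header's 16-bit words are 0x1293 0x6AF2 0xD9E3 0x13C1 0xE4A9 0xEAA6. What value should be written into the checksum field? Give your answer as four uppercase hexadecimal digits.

C584

One's-complement addition (fold any carry out of bit 15 back into bit 0):
  0x1293 + 0x6AF2 = 0x07D85
  0x7D85 + 0xD9E3 = 0x15768 → wrap carry → 0x5769
  0x5769 + 0x13C1 = 0x06B2A
  0x6B2A + 0xE4A9 = 0x14FD3 → wrap carry → 0x4FD4
  0x4FD4 + 0xEAA6 = 0x13A7A → wrap carry → 0x3A7B
One's-complement sum = 0x3A7B.
Checksum = ~0x3A7B & 0xFFFF = 0xC584.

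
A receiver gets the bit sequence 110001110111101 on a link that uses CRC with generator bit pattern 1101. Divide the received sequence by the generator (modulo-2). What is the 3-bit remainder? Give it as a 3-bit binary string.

100

Modulo-2 division of 110001110111101 by 1101:
  pos 0: 1100 XOR 1101 = 0001
  pos 3: 1011 XOR 1101 = 0110
  pos 4: 1101 XOR 1101 = 0000
  pos 9: 1111 XOR 1101 = 0010
  pos 11: 1001 XOR 1101 = 0100
Remainder = 100 (nonzero — an error is detected).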